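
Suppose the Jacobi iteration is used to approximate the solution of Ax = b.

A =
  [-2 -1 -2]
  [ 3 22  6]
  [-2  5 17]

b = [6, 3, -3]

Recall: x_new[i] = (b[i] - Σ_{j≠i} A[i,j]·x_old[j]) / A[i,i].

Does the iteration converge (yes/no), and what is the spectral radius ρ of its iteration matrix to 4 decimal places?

Let D = diag(-2, 22, 17); L, U the strict triangles.
Jacobi: T = -D⁻¹(L+U), T[0,2] = -(-2)/(-2) = -1.0000; T[0,0] = 0.
  T[0,:] = [+0.0000, -0.5000, -1.0000]
  T[1,:] = [-0.1364, +0.0000, -0.2727]
  T[2,:] = [+0.1176, -0.2941, +0.0000]
moduli |λ_i(T)| = 0.3241, 0.2725, 0.2725.
ρ = 0.3241; 0.3241 < 1, so it converges for any x₀.

yes, ρ = 0.3241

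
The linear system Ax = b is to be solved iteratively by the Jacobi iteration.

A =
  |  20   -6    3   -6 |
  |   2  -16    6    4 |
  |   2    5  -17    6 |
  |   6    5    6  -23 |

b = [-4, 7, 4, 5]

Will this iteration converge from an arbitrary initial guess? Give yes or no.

yes

Split A = D + L + U, D = diag(20, -16, -17, -23).
T_J = -D⁻¹(L+U): T[3,1] = -(5)/(-23) = +0.2174; T[3,3] = 0.
  T[0,:] = [+0.0000  +0.3000  -0.1500  +0.3000]
  T[1,:] = [+0.1250  +0.0000  +0.3750  +0.2500]
  T[2,:] = [+0.1176  +0.2941  +0.0000  +0.3529]
  T[3,:] = [+0.2609  +0.2174  +0.2609  +0.0000]
|roots of det(T-λI)|: 0.6895, 0.4354, 0.2060, 0.0481.
ρ(T) = max|λ| = 0.6895; 0.6895 < 1: convergent.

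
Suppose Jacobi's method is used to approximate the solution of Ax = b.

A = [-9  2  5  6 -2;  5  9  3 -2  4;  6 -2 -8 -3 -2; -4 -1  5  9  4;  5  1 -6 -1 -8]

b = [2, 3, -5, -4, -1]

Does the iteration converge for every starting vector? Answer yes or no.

no

Diagonal D = diag(-9, 9, -8, 9, -8); L, U strict lower/upper.
T_J = -D⁻¹(L+U): T[2,1] = -(-2)/(-8) = -0.2500; T[2,2] = 0.
  T[0,:] = [+0.0000, +0.2222, +0.5556, +0.6667, -0.2222]
  T[1,:] = [-0.5556, +0.0000, -0.3333, +0.2222, -0.4444]
  T[2,:] = [+0.7500, -0.2500, +0.0000, -0.3750, -0.2500]
  T[3,:] = [+0.4444, +0.1111, -0.5556, +0.0000, -0.4444]
  T[4,:] = [+0.6250, +0.1250, -0.7500, -0.1250, +0.0000]
moduli |λ_i(T)| = 1.2953, 0.7780, 0.6187, 0.6187, 0.1003.
ρ = 1.2953; 1.2953 > 1: divergent.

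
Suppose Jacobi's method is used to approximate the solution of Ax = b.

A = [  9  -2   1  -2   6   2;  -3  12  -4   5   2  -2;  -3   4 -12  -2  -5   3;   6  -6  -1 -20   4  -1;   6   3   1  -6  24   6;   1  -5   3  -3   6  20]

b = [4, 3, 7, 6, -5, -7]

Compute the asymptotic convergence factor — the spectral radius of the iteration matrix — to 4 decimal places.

Split A = D + L + U, D = diag(9, 12, -12, -20, 24, 20).
Jacobi: T = -D⁻¹(L+U), T[1,5] = -(-2)/(12) = +0.1667; T[1,1] = 0.
  T[0,:] = [+0.0000, +0.2222, -0.1111, +0.2222, -0.6667, -0.2222]
  T[1,:] = [+0.2500, +0.0000, +0.3333, -0.4167, -0.1667, +0.1667]
  T[2,:] = [-0.2500, +0.3333, +0.0000, -0.1667, -0.4167, +0.2500]
  T[3,:] = [+0.3000, -0.3000, -0.0500, +0.0000, +0.2000, -0.0500]
  T[4,:] = [-0.2500, -0.1250, -0.0417, +0.2500, +0.0000, -0.2500]
  T[5,:] = [-0.0500, +0.2500, -0.1500, +0.1500, -0.3000, +0.0000]
|λ(T)| sorted: 0.8997, 0.7458, 0.3264, 0.1649, 0.1649, 0.0394.
ρ(T) = max|λ| = 0.8997; 0.8997 < 1 ⇒ converges.

0.8997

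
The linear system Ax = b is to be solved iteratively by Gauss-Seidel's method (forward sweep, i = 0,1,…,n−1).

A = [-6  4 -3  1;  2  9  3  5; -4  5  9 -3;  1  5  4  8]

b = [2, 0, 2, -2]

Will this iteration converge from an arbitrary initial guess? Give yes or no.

A = D + L + U where D = diag(-6, 9, 9, 8).
GS T = -(D+L)⁻¹U: row 0 first, T[0,1] = -(4)/(-6) = +0.6667; later rows by forward substitution.
  T[0,:] = [+0.0000, +0.6667, -0.5000, +0.1667]
  T[1,:] = [+0.0000, -0.1481, -0.2222, -0.5926]
  T[2,:] = [+0.0000, +0.3786, -0.0988, +0.7366]
  T[3,:] = [+0.0000, -0.1800, +0.2508, -0.0188]
eigenvalue magnitudes: 0.5680, 0.3490, 0.0467, 0.0000.
spectral radius ρ = 0.5680; 0.5680 < 1 ⇒ converges.

yes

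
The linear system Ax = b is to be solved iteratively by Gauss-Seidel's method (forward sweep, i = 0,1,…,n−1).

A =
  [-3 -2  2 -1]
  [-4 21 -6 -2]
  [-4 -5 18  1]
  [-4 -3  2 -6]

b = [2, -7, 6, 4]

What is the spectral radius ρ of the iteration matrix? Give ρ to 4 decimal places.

A = D + L + U where D = diag(-3, 21, 18, -6).
Gauss-Seidel: T = -(D+L)⁻¹U, row 0 first, T[0,1] = -(-2)/(-3) = -0.6667; later rows by forward substitution.
  T[0,:] = [+0.0000, -0.6667, +0.6667, -0.3333]
  T[1,:] = [+0.0000, -0.1270, +0.4127, +0.0317]
  T[2,:] = [+0.0000, -0.1834, +0.2628, -0.1208]
  T[3,:] = [+0.0000, +0.4468, -0.5632, +0.1661]
|eigenvalues of T|: 0.2687, 0.1794, 0.1463, 0.0000.
ρ = 0.2687; 0.2687 < 1: convergent.

0.2687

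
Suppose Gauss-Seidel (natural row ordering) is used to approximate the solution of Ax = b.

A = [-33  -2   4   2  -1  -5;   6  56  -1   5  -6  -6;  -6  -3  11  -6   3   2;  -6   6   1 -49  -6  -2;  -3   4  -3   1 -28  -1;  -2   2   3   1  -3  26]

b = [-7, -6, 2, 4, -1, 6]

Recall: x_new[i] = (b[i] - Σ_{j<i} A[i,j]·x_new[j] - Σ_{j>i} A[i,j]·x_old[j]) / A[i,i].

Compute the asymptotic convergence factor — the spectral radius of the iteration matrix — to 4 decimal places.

Write A = D+L+U with D = diag(-33, 56, 11, -49, -28, 26).
T_GS = -(D+L)⁻¹U: row 0 first, T[0,5] = -(-5)/(-33) = -0.1515; later rows by forward substitution.
  T[0,:] = [+0.0000  -0.0606  +0.1212  +0.0606  -0.0303  -0.1515]
  T[1,:] = [+0.0000  +0.0065  +0.0049  -0.0958  +0.1104  +0.1234]
  T[2,:] = [+0.0000  -0.0313  +0.0674  +0.5524  -0.2591  -0.2308]
  T[3,:] = [+0.0000  +0.0076  -0.0129  -0.0079  -0.1105  -0.0119]
  T[4,:] = [+0.0000  +0.0110  -0.0200  -0.0796  +0.0428  +0.0225]
  T[5,:] = [+0.0000  -0.0006  -0.0006  -0.0606  +0.0283  +0.0085]
|roots of det(T-λI)|: 0.1731, 0.0643, 0.0643, 0.0331, 0.0084, 0.0000.
spectral radius ρ = 0.1731; 0.1731 < 1 ⇒ converges.

0.1731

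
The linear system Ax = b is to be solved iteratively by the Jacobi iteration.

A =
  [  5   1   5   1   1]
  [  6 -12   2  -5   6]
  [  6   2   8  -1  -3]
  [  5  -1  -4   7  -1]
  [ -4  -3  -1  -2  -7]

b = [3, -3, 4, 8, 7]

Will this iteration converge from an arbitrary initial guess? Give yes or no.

no

A = D + L + U where D = diag(5, -12, 8, 7, -7).
Jacobi: T = -D⁻¹(L+U), T[0,3] = -(1)/(5) = -0.2000; T[0,0] = 0.
  T[0,:] = [+0.0000, -0.2000, -1.0000, -0.2000, -0.2000]
  T[1,:] = [+0.5000, +0.0000, +0.1667, -0.4167, +0.5000]
  T[2,:] = [-0.7500, -0.2500, +0.0000, +0.1250, +0.3750]
  T[3,:] = [-0.7143, +0.1429, +0.5714, +0.0000, +0.1429]
  T[4,:] = [-0.5714, -0.4286, -0.1429, -0.2857, +0.0000]
|λ(T)| sorted: 1.1538, 0.5669, 0.5669, 0.5352, 0.5352.
ρ = 1.1538; 1.1538 > 1 ⇒ diverges.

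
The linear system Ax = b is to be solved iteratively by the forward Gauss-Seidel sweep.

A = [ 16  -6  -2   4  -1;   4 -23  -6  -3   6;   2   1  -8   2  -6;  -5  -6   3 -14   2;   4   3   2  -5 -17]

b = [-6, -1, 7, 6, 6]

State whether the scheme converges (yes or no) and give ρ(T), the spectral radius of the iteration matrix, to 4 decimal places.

yes, ρ = 0.5338

Split A = D + L + U, D = diag(16, -23, -8, -14, -17).
GS T = -(D+L)⁻¹U: row 0 first, T[0,2] = -(-2)/(16) = +0.1250; later rows by forward substitution.
  T[0,:] = [+0.0000 +0.3750 +0.1250 -0.2500 +0.0625]
  T[1,:] = [+0.0000 +0.0652 -0.2391 -0.1739 +0.2717]
  T[2,:] = [+0.0000 +0.1019 +0.0014 +0.1658 -0.7004]
  T[3,:] = [+0.0000 -0.1400 +0.0581 +0.1993 -0.1460]
  T[4,:] = [+0.0000 +0.1529 -0.0297 -0.1286 +0.0232]
|λ(T)| sorted: 0.5338, 0.2563, 0.2563, 0.0234, 0.0000.
ρ = 0.5338; 0.5338 < 1, so it converges for any x₀.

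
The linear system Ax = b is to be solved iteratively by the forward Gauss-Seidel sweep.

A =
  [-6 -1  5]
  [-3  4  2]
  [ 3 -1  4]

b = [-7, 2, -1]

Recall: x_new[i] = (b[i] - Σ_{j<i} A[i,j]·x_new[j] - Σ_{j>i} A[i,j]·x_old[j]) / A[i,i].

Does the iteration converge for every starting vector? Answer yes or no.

A = D + L + U where D = diag(-6, 4, 4).
T_GS = -(D+L)⁻¹U: row 0 first, T[0,1] = -(-1)/(-6) = -0.1667; later rows by forward substitution.
  T[0,:] = [+0.0000, -0.1667, +0.8333]
  T[1,:] = [+0.0000, -0.1250, +0.1250]
  T[2,:] = [+0.0000, +0.0938, -0.5938]
|λ(T)| sorted: 0.6175, 0.1012, 0.0000.
ρ = 0.6175; 0.6175 < 1: convergent.

yes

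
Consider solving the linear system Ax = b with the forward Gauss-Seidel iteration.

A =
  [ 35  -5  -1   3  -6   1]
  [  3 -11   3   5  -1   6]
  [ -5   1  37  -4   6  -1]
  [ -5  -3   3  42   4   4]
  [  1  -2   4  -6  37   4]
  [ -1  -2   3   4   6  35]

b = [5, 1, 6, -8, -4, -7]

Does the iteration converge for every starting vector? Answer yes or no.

yes

Write A = D+L+U with D = diag(35, -11, 37, 42, 37, 35).
GS T = -(D+L)⁻¹U: row 0 first, T[0,2] = -(-1)/(35) = +0.0286; later rows by forward substitution.
  T[0,:] = [+0.0000 +0.1429 +0.0286 -0.0857 +0.1714 -0.0286]
  T[1,:] = [+0.0000 +0.0390 +0.2805 +0.4312 -0.0442 +0.5377]
  T[2,:] = [+0.0000 +0.0183 -0.0037 +0.0849 -0.1378 +0.0086]
  T[3,:] = [+0.0000 +0.0185 +0.0237 +0.0145 -0.0681 -0.0609]
  T[4,:] = [+0.0000 -0.0007 +0.0186 +0.0188 -0.0032 -0.0891]
  T[5,:] = [+0.0000 +0.0028 +0.0113 +0.0100 +0.0225 +0.0514]
moduli |λ_i(T)| = 0.1681, 0.0628, 0.0628, 0.0548, 0.0341, 0.0000.
ρ(T) = max|λ| = 0.1681; 0.1681 < 1, so it converges for any x₀.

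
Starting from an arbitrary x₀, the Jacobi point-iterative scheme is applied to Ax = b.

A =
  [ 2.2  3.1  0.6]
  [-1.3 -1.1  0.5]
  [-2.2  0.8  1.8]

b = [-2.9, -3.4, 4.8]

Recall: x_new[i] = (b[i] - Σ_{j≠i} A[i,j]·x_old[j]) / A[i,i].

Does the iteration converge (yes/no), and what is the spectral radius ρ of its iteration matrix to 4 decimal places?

no, ρ = 1.3479

Split A = D + L + U, D = diag(2.2, -1.1, 1.8).
T_J = -D⁻¹(L+U): T[0,2] = -(0.6)/(2.2) = -0.2727; T[0,0] = 0.
  T[0,:] = [+0.0000  -1.4091  -0.2727]
  T[1,:] = [-1.1818  +0.0000  +0.4545]
  T[2,:] = [+1.2222  -0.4444  +0.0000]
moduli |λ_i(T)| = 1.3479, 0.8289, 0.8289.
ρ(T) = max|λ| = 1.3479; 1.3479 > 1 ⇒ diverges.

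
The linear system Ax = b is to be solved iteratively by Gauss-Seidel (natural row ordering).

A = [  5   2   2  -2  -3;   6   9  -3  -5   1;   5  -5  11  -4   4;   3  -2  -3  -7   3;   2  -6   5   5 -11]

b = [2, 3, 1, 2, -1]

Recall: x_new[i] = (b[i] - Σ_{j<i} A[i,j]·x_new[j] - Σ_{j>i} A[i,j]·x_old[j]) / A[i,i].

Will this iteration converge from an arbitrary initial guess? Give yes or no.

no

Let D = diag(5, 9, 11, -7, -11); L, U the strict triangles.
GS T = -(D+L)⁻¹U: row 0 first, T[0,2] = -(2)/(5) = -0.4000; later rows by forward substitution.
  T[0,:] = [+0.0000  -0.4000  -0.4000  +0.4000  +0.6000]
  T[1,:] = [+0.0000  +0.2667  +0.6000  +0.2889  -0.5111]
  T[2,:] = [+0.0000  +0.3030  +0.4545  +0.3131  -0.8687]
  T[3,:] = [+0.0000  -0.3775  -0.5377  -0.0453  +1.2040]
  T[4,:] = [+0.0000  -0.2520  -0.4378  +0.0369  +0.5403]
|roots of det(T-λI)|: 1.1225, 0.3935, 0.2678, 0.0319, 0.0000.
spectral radius ρ = 1.1225; 1.1225 > 1, so it fails to converge.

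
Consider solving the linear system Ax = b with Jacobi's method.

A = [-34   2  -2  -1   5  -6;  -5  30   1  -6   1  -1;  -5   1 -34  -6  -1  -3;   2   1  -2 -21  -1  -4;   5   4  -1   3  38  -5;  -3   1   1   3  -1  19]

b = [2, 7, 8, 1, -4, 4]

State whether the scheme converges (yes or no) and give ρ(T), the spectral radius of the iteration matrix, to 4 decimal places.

Write A = D+L+U with D = diag(-34, 30, -34, -21, 38, 19).
Jacobi: T = -D⁻¹(L+U), T[4,2] = -(-1)/(38) = +0.0263; T[4,4] = 0.
  T[0,:] = [+0.0000 +0.0588 -0.0588 -0.0294 +0.1471 -0.1765]
  T[1,:] = [+0.1667 +0.0000 -0.0333 +0.2000 -0.0333 +0.0333]
  T[2,:] = [-0.1471 +0.0294 +0.0000 -0.1765 -0.0294 -0.0882]
  T[3,:] = [+0.0952 +0.0476 -0.0952 +0.0000 -0.0476 -0.1905]
  T[4,:] = [-0.1316 -0.1053 +0.0263 -0.0789 +0.0000 +0.1316]
  T[5,:] = [+0.1579 -0.0526 -0.0526 -0.1579 +0.0526 +0.0000]
eigenvalue magnitudes: 0.2775, 0.1611, 0.1340, 0.1340, 0.0571, 0.0571.
spectral radius ρ = 0.2775; 0.2775 < 1 ⇒ converges.

yes, ρ = 0.2775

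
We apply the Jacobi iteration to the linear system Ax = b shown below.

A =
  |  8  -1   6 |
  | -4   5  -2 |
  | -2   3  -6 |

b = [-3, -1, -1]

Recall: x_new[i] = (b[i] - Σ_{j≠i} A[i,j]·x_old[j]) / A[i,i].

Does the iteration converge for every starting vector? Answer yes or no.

Let D = diag(8, 5, -6); L, U the strict triangles.
Jacobi: T = -D⁻¹(L+U), T[1,2] = -(-2)/(5) = +0.4000; T[1,1] = 0.
  T[0,:] = [+0.0000 +0.1250 -0.7500]
  T[1,:] = [+0.8000 +0.0000 +0.4000]
  T[2,:] = [-0.3333 +0.5000 +0.0000]
|eigenvalues of T|: 0.9415, 0.5800, 0.5800.
spectral radius ρ = 0.9415; 0.9415 < 1, so it converges for any x₀.

yes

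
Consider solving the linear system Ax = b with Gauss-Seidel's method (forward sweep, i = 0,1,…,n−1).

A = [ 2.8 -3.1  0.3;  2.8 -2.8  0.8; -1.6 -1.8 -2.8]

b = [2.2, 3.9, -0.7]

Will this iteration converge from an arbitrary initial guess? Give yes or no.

yes

Diagonal D = diag(2.8, -2.8, -2.8); L, U strict lower/upper.
Gauss-Seidel: T = -(D+L)⁻¹U, row 0 first, T[0,2] = -(0.3)/(2.8) = -0.1071; later rows by forward substitution.
  T[0,:] = [+0.0000 +1.1071 -0.1071]
  T[1,:] = [+0.0000 +1.1071 +0.1786]
  T[2,:] = [+0.0000 -1.3444 -0.0536]
moduli |λ_i(T)| = 0.8378, 0.2157, 0.0000.
ρ(T) = max|λ| = 0.8378; 0.8378 < 1: convergent.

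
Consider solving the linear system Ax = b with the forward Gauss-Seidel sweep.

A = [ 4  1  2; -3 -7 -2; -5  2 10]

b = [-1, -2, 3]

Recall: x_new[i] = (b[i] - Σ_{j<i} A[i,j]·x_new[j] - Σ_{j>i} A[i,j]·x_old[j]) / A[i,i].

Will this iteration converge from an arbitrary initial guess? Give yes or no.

yes

A = D + L + U where D = diag(4, -7, 10).
GS T = -(D+L)⁻¹U: row 0 first, T[0,2] = -(2)/(4) = -0.5000; later rows by forward substitution.
  T[0,:] = [+0.0000, -0.2500, -0.5000]
  T[1,:] = [+0.0000, +0.1071, -0.0714]
  T[2,:] = [+0.0000, -0.1464, -0.2357]
eigenvalue magnitudes: 0.2639, 0.1353, 0.0000.
ρ(T) = max|λ| = 0.2639; 0.2639 < 1 ⇒ converges.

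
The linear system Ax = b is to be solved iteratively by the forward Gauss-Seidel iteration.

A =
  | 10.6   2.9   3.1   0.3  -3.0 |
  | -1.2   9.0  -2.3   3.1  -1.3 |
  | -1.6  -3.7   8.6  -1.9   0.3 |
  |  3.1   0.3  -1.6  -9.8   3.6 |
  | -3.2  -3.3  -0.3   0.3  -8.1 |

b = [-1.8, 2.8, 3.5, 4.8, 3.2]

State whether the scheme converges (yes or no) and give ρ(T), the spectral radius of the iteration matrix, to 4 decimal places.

yes, ρ = 0.5003

Diagonal D = diag(10.6, 9, 8.6, -9.8, -8.1); L, U strict lower/upper.
GS T = -(D+L)⁻¹U: row 0 first, T[0,4] = -(-3)/(10.6) = +0.2830; later rows by forward substitution.
  T[0,:] = [+0.0000 -0.2736 -0.2925 -0.0283 +0.2830]
  T[1,:] = [+0.0000 -0.0365 +0.2166 -0.3482 +0.1822]
  T[2,:] = [+0.0000 -0.0666 +0.0388 +0.0659 +0.0962]
  T[3,:] = [+0.0000 -0.0768 -0.0922 -0.0304 +0.4468]
  T[4,:] = [+0.0000 +0.1226 +0.0225 +0.1495 -0.1730]
eigenvalue magnitudes: 0.5003, 0.1827, 0.1827, 0.1343, 0.0000.
ρ(T) = max|λ| = 0.5003; 0.5003 < 1, so it converges for any x₀.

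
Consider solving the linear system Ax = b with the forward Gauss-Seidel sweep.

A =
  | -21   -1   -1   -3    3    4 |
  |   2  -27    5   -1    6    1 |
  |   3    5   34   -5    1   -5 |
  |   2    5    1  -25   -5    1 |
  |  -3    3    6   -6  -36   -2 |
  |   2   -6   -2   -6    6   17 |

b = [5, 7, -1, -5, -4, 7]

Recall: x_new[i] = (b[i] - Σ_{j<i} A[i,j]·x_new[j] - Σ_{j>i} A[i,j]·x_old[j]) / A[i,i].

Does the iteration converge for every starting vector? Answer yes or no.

Diagonal D = diag(-21, -27, 34, -25, -36, 17); L, U strict lower/upper.
GS T = -(D+L)⁻¹U: row 0 first, T[0,5] = -(4)/(-21) = +0.1905; later rows by forward substitution.
  T[0,:] = [+0.0000, -0.0476, -0.0476, -0.1429, +0.1429, +0.1905]
  T[1,:] = [+0.0000, -0.0035, +0.1817, -0.0476, +0.2328, +0.0511]
  T[2,:] = [+0.0000, +0.0047, -0.0225, +0.1667, -0.0763, +0.1227]
  T[3,:] = [+0.0000, -0.0043, +0.0316, -0.0143, -0.1451, +0.0704]
  T[4,:] = [+0.0000, +0.0052, +0.0101, +0.0381, +0.0190, -0.0584]
  T[5,:] = [+0.0000, +0.0016, +0.0747, +0.0011, -0.0015, +0.0555]
moduli |λ_i(T)| = 0.1603, 0.1149, 0.0825, 0.0825, 0.0135, 0.0000.
ρ(T) = max|λ| = 0.1603; 0.1603 < 1 ⇒ converges.

yes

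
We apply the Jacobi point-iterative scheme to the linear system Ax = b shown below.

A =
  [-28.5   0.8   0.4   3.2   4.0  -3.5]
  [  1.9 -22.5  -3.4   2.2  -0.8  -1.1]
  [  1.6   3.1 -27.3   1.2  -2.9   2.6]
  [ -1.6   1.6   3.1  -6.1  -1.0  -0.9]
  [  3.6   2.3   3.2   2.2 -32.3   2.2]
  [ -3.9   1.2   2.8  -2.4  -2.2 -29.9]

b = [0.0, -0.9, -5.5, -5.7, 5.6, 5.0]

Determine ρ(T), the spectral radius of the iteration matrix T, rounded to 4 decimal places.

Split A = D + L + U, D = diag(-28.5, -22.5, -27.3, -6.1, -32.3, -29.9).
T_J = -D⁻¹(L+U): T[2,5] = -(2.6)/(-27.3) = +0.0952; T[2,2] = 0.
  T[0,:] = [+0.0000, +0.0281, +0.0140, +0.1123, +0.1404, -0.1228]
  T[1,:] = [+0.0844, +0.0000, -0.1511, +0.0978, -0.0356, -0.0489]
  T[2,:] = [+0.0586, +0.1136, +0.0000, +0.0440, -0.1062, +0.0952]
  T[3,:] = [-0.2623, +0.2623, +0.5082, +0.0000, -0.1639, -0.1475]
  T[4,:] = [+0.1115, +0.0712, +0.0991, +0.0681, +0.0000, +0.0681]
  T[5,:] = [-0.1304, +0.0401, +0.0936, -0.0803, -0.0736, +0.0000]
|λ(T)| sorted: 0.2181, 0.1748, 0.1748, 0.0729, 0.0635, 0.0086.
spectral radius ρ = 0.2181; 0.2181 < 1, so it converges for any x₀.

0.2181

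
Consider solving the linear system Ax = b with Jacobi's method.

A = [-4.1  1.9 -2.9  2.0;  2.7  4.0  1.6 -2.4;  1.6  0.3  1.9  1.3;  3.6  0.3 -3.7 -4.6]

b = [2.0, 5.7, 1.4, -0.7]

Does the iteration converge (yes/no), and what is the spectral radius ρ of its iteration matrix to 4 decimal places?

no, ρ = 1.4921

Split A = D + L + U, D = diag(-4.1, 4, 1.9, -4.6).
T_J = -D⁻¹(L+U): T[3,1] = -(0.3)/(-4.6) = +0.0652; T[3,3] = 0.
  T[0,:] = [+0.0000  +0.4634  -0.7073  +0.4878]
  T[1,:] = [-0.6750  +0.0000  -0.4000  +0.6000]
  T[2,:] = [-0.8421  -0.1579  +0.0000  -0.6842]
  T[3,:] = [+0.7826  +0.0652  -0.8043  +0.0000]
moduli |λ_i(T)| = 1.4921, 0.7813, 0.5948, 0.5948.
ρ(T) = max|λ| = 1.4921; 1.4921 > 1 ⇒ diverges.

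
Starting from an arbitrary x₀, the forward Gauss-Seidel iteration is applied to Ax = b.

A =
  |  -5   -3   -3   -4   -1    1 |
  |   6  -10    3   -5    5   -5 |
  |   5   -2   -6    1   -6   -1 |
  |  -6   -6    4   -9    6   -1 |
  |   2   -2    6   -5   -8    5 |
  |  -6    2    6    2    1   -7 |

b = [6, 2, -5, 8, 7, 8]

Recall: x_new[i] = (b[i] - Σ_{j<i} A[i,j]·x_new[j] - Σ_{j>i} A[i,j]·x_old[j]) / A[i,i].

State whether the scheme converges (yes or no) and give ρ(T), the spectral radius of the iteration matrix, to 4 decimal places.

Let D = diag(-5, -10, -6, -9, -8, -7); L, U the strict triangles.
GS T = -(D+L)⁻¹U: row 0 first, T[0,1] = -(-3)/(-5) = -0.6000; later rows by forward substitution.
  T[0,:] = [+0.0000  -0.6000  -0.6000  -0.8000  -0.2000  +0.2000]
  T[1,:] = [+0.0000  -0.3600  -0.0600  -0.9800  +0.3800  -0.3800]
  T[2,:] = [+0.0000  -0.3800  -0.4800  -0.1733  -1.2933  +0.1267]
  T[3,:] = [+0.0000  +0.4711  +0.2267  +1.1096  -0.0281  +0.0652]
  T[4,:] = [+0.0000  -0.6394  -0.6367  -0.7785  -1.0974  +0.8243]
  T[5,:] = [+0.0000  +0.1290  +0.0595  +0.4630  -0.9934  -0.0351]
|eigenvalues of T|: 1.2026, 0.6598, 0.5354, 0.5354, 0.0471, 0.0000.
ρ = 1.2026; 1.2026 > 1, so it fails to converge.

no, ρ = 1.2026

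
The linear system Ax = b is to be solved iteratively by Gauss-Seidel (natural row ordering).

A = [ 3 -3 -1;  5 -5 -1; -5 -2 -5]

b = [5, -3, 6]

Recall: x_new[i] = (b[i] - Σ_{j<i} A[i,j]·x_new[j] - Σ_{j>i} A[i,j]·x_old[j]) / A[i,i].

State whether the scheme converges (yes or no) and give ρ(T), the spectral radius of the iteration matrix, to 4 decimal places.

Diagonal D = diag(3, -5, -5); L, U strict lower/upper.
Gauss-Seidel: T = -(D+L)⁻¹U, row 0 first, T[0,1] = -(-3)/(3) = +1.0000; later rows by forward substitution.
  T[0,:] = [+0.0000, +1.0000, +0.3333]
  T[1,:] = [+0.0000, +1.0000, +0.1333]
  T[2,:] = [+0.0000, -1.4000, -0.3867]
|roots of det(T-λI)|: 0.8489, 0.2356, 0.0000.
ρ(T) = max|λ| = 0.8489; 0.8489 < 1 ⇒ converges.

yes, ρ = 0.8489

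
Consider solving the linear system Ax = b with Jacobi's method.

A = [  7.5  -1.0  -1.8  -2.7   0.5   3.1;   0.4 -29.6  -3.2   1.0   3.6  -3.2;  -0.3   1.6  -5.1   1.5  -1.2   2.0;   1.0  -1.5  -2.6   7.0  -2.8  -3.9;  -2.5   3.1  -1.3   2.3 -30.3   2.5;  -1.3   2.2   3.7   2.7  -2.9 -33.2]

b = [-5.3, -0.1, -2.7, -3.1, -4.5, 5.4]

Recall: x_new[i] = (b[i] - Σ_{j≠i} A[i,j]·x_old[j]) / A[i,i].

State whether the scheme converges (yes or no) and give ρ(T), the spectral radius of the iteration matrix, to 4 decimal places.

Split A = D + L + U, D = diag(7.5, -29.6, -5.1, 7, -30.3, -33.2).
T_J = -D⁻¹(L+U): T[4,5] = -(2.5)/(-30.3) = +0.0825; T[4,4] = 0.
  T[0,:] = [+0.0000  +0.1333  +0.2400  +0.3600  -0.0667  -0.4133]
  T[1,:] = [+0.0135  +0.0000  -0.1081  +0.0338  +0.1216  -0.1081]
  T[2,:] = [-0.0588  +0.3137  +0.0000  +0.2941  -0.2353  +0.3922]
  T[3,:] = [-0.1429  +0.2143  +0.3714  +0.0000  +0.4000  +0.5571]
  T[4,:] = [-0.0825  +0.1023  -0.0429  +0.0759  +0.0000  +0.0825]
  T[5,:] = [-0.0392  +0.0663  +0.1114  +0.0813  -0.0873  +0.0000]
|roots of det(T-λI)|: 0.4091, 0.2623, 0.2149, 0.1837, 0.1837, 0.0137.
ρ(T) = max|λ| = 0.4091; 0.4091 < 1 ⇒ converges.

yes, ρ = 0.4091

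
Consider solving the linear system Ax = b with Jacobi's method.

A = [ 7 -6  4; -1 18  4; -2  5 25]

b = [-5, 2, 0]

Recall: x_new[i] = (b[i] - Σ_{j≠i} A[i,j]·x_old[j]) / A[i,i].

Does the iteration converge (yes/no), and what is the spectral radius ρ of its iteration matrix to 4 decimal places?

Let D = diag(7, 18, 25); L, U the strict triangles.
Jacobi: T = -D⁻¹(L+U), T[0,2] = -(4)/(7) = -0.5714; T[0,0] = 0.
  T[0,:] = [+0.0000  +0.8571  -0.5714]
  T[1,:] = [+0.0556  +0.0000  -0.2222]
  T[2,:] = [+0.0800  -0.2000  +0.0000]
eigenvalue magnitudes: 0.2795, 0.1783, 0.1783.
ρ(T) = max|λ| = 0.2795; 0.2795 < 1: convergent.

yes, ρ = 0.2795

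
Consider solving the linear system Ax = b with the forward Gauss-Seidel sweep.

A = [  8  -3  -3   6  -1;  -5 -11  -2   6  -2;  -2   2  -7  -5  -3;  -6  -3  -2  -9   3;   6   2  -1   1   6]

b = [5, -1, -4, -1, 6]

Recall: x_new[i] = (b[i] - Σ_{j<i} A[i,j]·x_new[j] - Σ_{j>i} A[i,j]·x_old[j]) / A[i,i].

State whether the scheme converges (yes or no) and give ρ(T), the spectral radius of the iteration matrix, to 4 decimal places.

Split A = D + L + U, D = diag(8, -11, -7, -9, 6).
GS T = -(D+L)⁻¹U: row 0 first, T[0,1] = -(-3)/(8) = +0.3750; later rows by forward substitution.
  T[0,:] = [+0.0000 +0.3750 +0.3750 -0.7500 +0.1250]
  T[1,:] = [+0.0000 -0.1705 -0.3523 +0.8864 -0.2386]
  T[2,:] = [+0.0000 -0.1558 -0.2078 -0.2468 -0.5325]
  T[3,:] = [+0.0000 -0.1585 -0.0864 +0.2594 +0.4479]
  T[4,:] = [+0.0000 -0.3177 -0.2778 +0.3702 -0.2088]
moduli |λ_i(T)| = 0.8762, 0.4280, 0.4280, 0.1011, 0.0000.
ρ = 0.8762; 0.8762 < 1, so it converges for any x₀.

yes, ρ = 0.8762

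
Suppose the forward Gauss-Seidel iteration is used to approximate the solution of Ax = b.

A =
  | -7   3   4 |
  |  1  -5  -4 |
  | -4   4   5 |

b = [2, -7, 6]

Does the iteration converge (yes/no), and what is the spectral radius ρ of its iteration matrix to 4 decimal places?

yes, ρ = 0.6991

Split A = D + L + U, D = diag(-7, -5, 5).
Gauss-Seidel: T = -(D+L)⁻¹U, row 0 first, T[0,2] = -(4)/(-7) = +0.5714; later rows by forward substitution.
  T[0,:] = [+0.0000, +0.4286, +0.5714]
  T[1,:] = [+0.0000, +0.0857, -0.6857]
  T[2,:] = [+0.0000, +0.2743, +1.0057]
|roots of det(T-λI)|: 0.6991, 0.3924, 0.0000.
spectral radius ρ = 0.6991; 0.6991 < 1: convergent.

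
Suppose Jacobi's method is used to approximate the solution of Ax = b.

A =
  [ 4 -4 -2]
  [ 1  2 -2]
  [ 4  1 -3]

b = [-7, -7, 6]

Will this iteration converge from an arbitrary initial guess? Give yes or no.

no

A = D + L + U where D = diag(4, 2, -3).
Jacobi: T = -D⁻¹(L+U), T[0,2] = -(-2)/(4) = +0.5000; T[0,0] = 0.
  T[0,:] = [+0.0000 +1.0000 +0.5000]
  T[1,:] = [-0.5000 +0.0000 +1.0000]
  T[2,:] = [+1.3333 +0.3333 +0.0000]
|eigenvalues of T|: 1.2310, 1.0077, 1.0077.
spectral radius ρ = 1.2310; 1.2310 > 1: divergent.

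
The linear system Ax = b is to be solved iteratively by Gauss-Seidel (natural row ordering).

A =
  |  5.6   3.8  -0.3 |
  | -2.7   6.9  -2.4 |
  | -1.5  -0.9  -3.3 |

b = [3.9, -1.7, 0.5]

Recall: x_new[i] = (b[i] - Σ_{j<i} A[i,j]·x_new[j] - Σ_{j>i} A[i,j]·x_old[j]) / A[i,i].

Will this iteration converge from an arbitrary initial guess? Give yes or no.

A = D + L + U where D = diag(5.6, 6.9, -3.3).
T_GS = -(D+L)⁻¹U: row 0 first, T[0,1] = -(3.8)/(5.6) = -0.6786; later rows by forward substitution.
  T[0,:] = [+0.0000 -0.6786 +0.0536]
  T[1,:] = [+0.0000 -0.2655 +0.3688]
  T[2,:] = [+0.0000 +0.3809 -0.1249]
eigenvalue magnitudes: 0.5765, 0.1861, 0.0000.
ρ(T) = max|λ| = 0.5765; 0.5765 < 1: convergent.

yes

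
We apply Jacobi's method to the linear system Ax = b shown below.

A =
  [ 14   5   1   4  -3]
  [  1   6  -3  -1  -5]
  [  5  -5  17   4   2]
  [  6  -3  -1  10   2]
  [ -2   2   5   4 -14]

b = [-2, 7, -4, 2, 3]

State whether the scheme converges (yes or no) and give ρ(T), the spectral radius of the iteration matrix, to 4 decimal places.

Diagonal D = diag(14, 6, 17, 10, -14); L, U strict lower/upper.
Jacobi: T = -D⁻¹(L+U), T[4,3] = -(4)/(-14) = +0.2857; T[4,4] = 0.
  T[0,:] = [+0.0000 -0.3571 -0.0714 -0.2857 +0.2143]
  T[1,:] = [-0.1667 +0.0000 +0.5000 +0.1667 +0.8333]
  T[2,:] = [-0.2941 +0.2941 +0.0000 -0.2353 -0.1176]
  T[3,:] = [-0.6000 +0.3000 +0.1000 +0.0000 -0.2000]
  T[4,:] = [-0.1429 +0.1429 +0.3571 +0.2857 +0.0000]
eigenvalue magnitudes: 0.8271, 0.5016, 0.4365, 0.4365, 0.1705.
ρ = 0.8271; 0.8271 < 1: convergent.

yes, ρ = 0.8271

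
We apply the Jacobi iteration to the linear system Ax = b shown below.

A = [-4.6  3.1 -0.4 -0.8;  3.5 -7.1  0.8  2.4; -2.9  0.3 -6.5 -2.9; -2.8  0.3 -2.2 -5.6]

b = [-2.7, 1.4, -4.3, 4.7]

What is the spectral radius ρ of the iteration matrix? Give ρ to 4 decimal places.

Split A = D + L + U, D = diag(-4.6, -7.1, -6.5, -5.6).
Jacobi: T = -D⁻¹(L+U), T[3,1] = -(0.3)/(-5.6) = +0.0536; T[3,3] = 0.
  T[0,:] = [+0.0000  +0.6739  -0.0870  -0.1739]
  T[1,:] = [+0.4930  +0.0000  +0.1127  +0.3380]
  T[2,:] = [-0.4462  +0.0462  +0.0000  -0.4462]
  T[3,:] = [-0.5000  +0.0536  -0.3929  +0.0000]
moduli |λ_i(T)| = 0.9405, 0.4717, 0.4717, 0.0058.
ρ = 0.9405; 0.9405 < 1 ⇒ converges.

0.9405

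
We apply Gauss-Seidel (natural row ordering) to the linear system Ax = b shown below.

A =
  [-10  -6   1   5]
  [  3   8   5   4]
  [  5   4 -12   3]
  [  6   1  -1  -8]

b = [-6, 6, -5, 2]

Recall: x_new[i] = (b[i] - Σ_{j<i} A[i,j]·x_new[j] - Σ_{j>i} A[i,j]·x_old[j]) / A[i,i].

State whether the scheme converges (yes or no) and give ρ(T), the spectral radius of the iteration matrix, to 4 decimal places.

Let D = diag(-10, 8, -12, -8); L, U the strict triangles.
Gauss-Seidel: T = -(D+L)⁻¹U, row 0 first, T[0,1] = -(-6)/(-10) = -0.6000; later rows by forward substitution.
  T[0,:] = [+0.0000  -0.6000  +0.1000  +0.5000]
  T[1,:] = [+0.0000  +0.2250  -0.6625  -0.6875]
  T[2,:] = [+0.0000  -0.1750  -0.1792  +0.2292]
  T[3,:] = [+0.0000  -0.4000  +0.0146  +0.2604]
moduli |λ_i(T)| = 0.8785, 0.3288, 0.2434, 0.0000.
ρ(T) = max|λ| = 0.8785; 0.8785 < 1, so it converges for any x₀.

yes, ρ = 0.8785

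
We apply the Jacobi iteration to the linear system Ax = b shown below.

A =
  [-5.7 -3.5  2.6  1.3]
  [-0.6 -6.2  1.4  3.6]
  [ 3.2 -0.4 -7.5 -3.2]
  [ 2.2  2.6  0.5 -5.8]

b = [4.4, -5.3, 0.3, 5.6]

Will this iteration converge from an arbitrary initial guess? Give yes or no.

Let D = diag(-5.7, -6.2, -7.5, -5.8); L, U the strict triangles.
Jacobi: T = -D⁻¹(L+U), T[0,2] = -(2.6)/(-5.7) = +0.4561; T[0,0] = 0.
  T[0,:] = [+0.0000  -0.6140  +0.4561  +0.2281]
  T[1,:] = [-0.0968  +0.0000  +0.2258  +0.5806]
  T[2,:] = [+0.4267  -0.0533  +0.0000  -0.4267]
  T[3,:] = [+0.3793  +0.4483  +0.0862  +0.0000]
|eigenvalues of T|: 0.9277, 0.6161, 0.6161, 0.0712.
ρ = 0.9277; 0.9277 < 1, so it converges for any x₀.

yes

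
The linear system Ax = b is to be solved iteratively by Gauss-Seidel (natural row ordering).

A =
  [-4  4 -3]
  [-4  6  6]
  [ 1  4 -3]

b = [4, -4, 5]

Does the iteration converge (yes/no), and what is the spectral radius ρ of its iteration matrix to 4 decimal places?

no, ρ = 1.3333

A = D + L + U where D = diag(-4, 6, -3).
GS T = -(D+L)⁻¹U: row 0 first, T[0,2] = -(-3)/(-4) = -0.7500; later rows by forward substitution.
  T[0,:] = [+0.0000  +1.0000  -0.7500]
  T[1,:] = [+0.0000  +0.6667  -1.5000]
  T[2,:] = [+0.0000  +1.2222  -2.2500]
|λ(T)| sorted: 1.3333, 0.2500, 0.0000.
ρ(T) = max|λ| = 1.3333; 1.3333 > 1, so it fails to converge.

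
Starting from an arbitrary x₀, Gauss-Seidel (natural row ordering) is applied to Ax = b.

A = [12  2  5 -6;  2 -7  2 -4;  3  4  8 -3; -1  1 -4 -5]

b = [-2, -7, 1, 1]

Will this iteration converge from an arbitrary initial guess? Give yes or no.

yes

Write A = D+L+U with D = diag(12, -7, 8, -5).
T_GS = -(D+L)⁻¹U: row 0 first, T[0,2] = -(5)/(12) = -0.4167; later rows by forward substitution.
  T[0,:] = [+0.0000  -0.1667  -0.4167  +0.5000]
  T[1,:] = [+0.0000  -0.0476  +0.1667  -0.4286]
  T[2,:] = [+0.0000  +0.0863  +0.0729  +0.4018]
  T[3,:] = [+0.0000  -0.0452  +0.0583  -0.5071]
|roots of det(T-λI)|: 0.5953, 0.1527, 0.0393, 0.0000.
ρ = 0.5953; 0.5953 < 1 ⇒ converges.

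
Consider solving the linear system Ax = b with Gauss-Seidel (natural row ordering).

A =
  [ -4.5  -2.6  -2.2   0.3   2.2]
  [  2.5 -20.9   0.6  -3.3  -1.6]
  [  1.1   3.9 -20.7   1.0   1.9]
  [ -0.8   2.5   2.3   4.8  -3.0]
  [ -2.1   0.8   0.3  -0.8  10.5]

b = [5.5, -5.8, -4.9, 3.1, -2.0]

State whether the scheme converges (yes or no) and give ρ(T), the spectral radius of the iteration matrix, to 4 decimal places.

Diagonal D = diag(-4.5, -20.9, -20.7, 4.8, 10.5); L, U strict lower/upper.
T_GS = -(D+L)⁻¹U: row 0 first, T[0,2] = -(-2.2)/(-4.5) = -0.4889; later rows by forward substitution.
  T[0,:] = [+0.0000, -0.5778, -0.4889, +0.0667, +0.4889]
  T[1,:] = [+0.0000, -0.0691, -0.0298, -0.1499, -0.0181]
  T[2,:] = [+0.0000, -0.0437, -0.0316, +0.0236, +0.1144]
  T[3,:] = [+0.0000, -0.0393, -0.0508, +0.0779, +0.6611]
  T[4,:] = [+0.0000, -0.1120, -0.0985, +0.0300, +0.1463]
eigenvalue magnitudes: 0.3076, 0.1816, 0.1816, 0.0099, 0.0000.
ρ = 0.3076; 0.3076 < 1: convergent.

yes, ρ = 0.3076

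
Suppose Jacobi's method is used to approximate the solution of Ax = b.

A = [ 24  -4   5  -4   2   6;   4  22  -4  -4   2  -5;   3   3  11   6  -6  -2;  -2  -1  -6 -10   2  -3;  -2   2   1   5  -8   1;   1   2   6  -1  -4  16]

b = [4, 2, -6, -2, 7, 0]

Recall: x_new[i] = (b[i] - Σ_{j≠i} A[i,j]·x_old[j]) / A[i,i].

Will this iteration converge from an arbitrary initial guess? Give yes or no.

Diagonal D = diag(24, 22, 11, -10, -8, 16); L, U strict lower/upper.
Jacobi: T = -D⁻¹(L+U), T[1,5] = -(-5)/(22) = +0.2273; T[1,1] = 0.
  T[0,:] = [+0.0000 +0.1667 -0.2083 +0.1667 -0.0833 -0.2500]
  T[1,:] = [-0.1818 +0.0000 +0.1818 +0.1818 -0.0909 +0.2273]
  T[2,:] = [-0.2727 -0.2727 +0.0000 -0.5455 +0.5455 +0.1818]
  T[3,:] = [-0.2000 -0.1000 -0.6000 +0.0000 +0.2000 -0.3000]
  T[4,:] = [-0.2500 +0.2500 +0.1250 +0.6250 +0.0000 +0.1250]
  T[5,:] = [-0.0625 -0.1250 -0.3750 +0.0625 +0.2500 +0.0000]
eigenvalue magnitudes: 0.8245, 0.5239, 0.5239, 0.2262, 0.2262, 0.0579.
ρ(T) = max|λ| = 0.8245; 0.8245 < 1 ⇒ converges.

yes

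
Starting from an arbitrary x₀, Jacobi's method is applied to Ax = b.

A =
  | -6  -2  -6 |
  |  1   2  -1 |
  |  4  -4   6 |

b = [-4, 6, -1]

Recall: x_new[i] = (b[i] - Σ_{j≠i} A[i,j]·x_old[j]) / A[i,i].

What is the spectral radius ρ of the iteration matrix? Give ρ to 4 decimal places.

1.2355

Split A = D + L + U, D = diag(-6, 2, 6).
T_J = -D⁻¹(L+U): T[1,0] = -(1)/(2) = -0.5000; T[1,1] = 0.
  T[0,:] = [+0.0000 -0.3333 -1.0000]
  T[1,:] = [-0.5000 +0.0000 +0.5000]
  T[2,:] = [-0.6667 +0.6667 +0.0000]
|eigenvalues of T|: 1.2355, 0.7656, 0.4699.
ρ = 1.2355; 1.2355 > 1: divergent.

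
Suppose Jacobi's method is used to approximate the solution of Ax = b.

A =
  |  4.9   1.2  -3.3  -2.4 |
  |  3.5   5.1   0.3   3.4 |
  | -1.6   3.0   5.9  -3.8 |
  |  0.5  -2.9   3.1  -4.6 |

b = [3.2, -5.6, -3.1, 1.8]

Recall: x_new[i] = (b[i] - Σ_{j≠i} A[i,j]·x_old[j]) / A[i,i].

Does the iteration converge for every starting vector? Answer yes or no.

no

Split A = D + L + U, D = diag(4.9, 5.1, 5.9, -4.6).
T_J = -D⁻¹(L+U): T[3,1] = -(-2.9)/(-4.6) = -0.6304; T[3,3] = 0.
  T[0,:] = [+0.0000, -0.2449, +0.6735, +0.4898]
  T[1,:] = [-0.6863, +0.0000, -0.0588, -0.6667]
  T[2,:] = [+0.2712, -0.5085, +0.0000, +0.6441]
  T[3,:] = [+0.1087, -0.6304, +0.6739, +0.0000]
|eigenvalues of T|: 1.4144, 0.7067, 0.4607, 0.4607.
ρ = 1.4144; 1.4144 > 1 ⇒ diverges.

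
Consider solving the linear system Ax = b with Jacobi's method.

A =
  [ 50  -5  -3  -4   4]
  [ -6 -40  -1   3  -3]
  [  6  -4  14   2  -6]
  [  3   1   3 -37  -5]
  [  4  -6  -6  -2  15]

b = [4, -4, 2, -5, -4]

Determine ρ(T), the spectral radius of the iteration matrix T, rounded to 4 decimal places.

0.3743

Split A = D + L + U, D = diag(50, -40, 14, -37, 15).
Jacobi: T = -D⁻¹(L+U), T[2,3] = -(2)/(14) = -0.1429; T[2,2] = 0.
  T[0,:] = [+0.0000 +0.1000 +0.0600 +0.0800 -0.0800]
  T[1,:] = [-0.1500 +0.0000 -0.0250 +0.0750 -0.0750]
  T[2,:] = [-0.4286 +0.2857 +0.0000 -0.1429 +0.4286]
  T[3,:] = [+0.0811 +0.0270 +0.0811 +0.0000 -0.1351]
  T[4,:] = [-0.2667 +0.4000 +0.4000 +0.1333 +0.0000]
|roots of det(T-λI)|: 0.3743, 0.2958, 0.1586, 0.1586, 0.0995.
ρ = 0.3743; 0.3743 < 1 ⇒ converges.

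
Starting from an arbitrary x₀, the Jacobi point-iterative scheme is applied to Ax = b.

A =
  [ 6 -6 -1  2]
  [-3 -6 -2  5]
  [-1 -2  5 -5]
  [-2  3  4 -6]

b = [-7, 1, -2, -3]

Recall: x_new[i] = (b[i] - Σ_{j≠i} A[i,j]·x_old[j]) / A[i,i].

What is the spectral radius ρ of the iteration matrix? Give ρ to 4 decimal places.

1.1451

Write A = D+L+U with D = diag(6, -6, 5, -6).
Jacobi T = -D⁻¹(L+U): T[0,1] = -(-6)/(6) = +1.0000; T[0,0] = 0.
  T[0,:] = [+0.0000 +1.0000 +0.1667 -0.3333]
  T[1,:] = [-0.5000 +0.0000 -0.3333 +0.8333]
  T[2,:] = [+0.2000 +0.4000 +0.0000 +1.0000]
  T[3,:] = [-0.3333 +0.5000 +0.6667 +0.0000]
|λ(T)| sorted: 1.1451, 0.9311, 0.7194, 0.7194.
ρ(T) = max|λ| = 1.1451; 1.1451 > 1: divergent.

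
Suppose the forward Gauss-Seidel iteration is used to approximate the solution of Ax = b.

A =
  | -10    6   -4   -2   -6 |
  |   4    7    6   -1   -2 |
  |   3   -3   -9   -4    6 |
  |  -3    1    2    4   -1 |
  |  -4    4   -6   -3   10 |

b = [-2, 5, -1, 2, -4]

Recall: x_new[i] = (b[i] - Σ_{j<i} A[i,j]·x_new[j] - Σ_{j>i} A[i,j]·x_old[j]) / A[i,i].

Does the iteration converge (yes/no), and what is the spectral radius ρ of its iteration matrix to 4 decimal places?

no, ρ = 1.2454

Let D = diag(-10, 7, -9, 4, 10); L, U the strict triangles.
GS T = -(D+L)⁻¹U: row 0 first, T[0,1] = -(6)/(-10) = +0.6000; later rows by forward substitution.
  T[0,:] = [+0.0000, +0.6000, -0.4000, -0.2000, -0.6000]
  T[1,:] = [+0.0000, -0.3429, -0.6286, +0.2571, +0.6286]
  T[2,:] = [+0.0000, +0.3143, +0.0762, -0.5968, +0.2571]
  T[3,:] = [+0.0000, +0.3786, -0.1810, +0.0841, -0.4857]
  T[4,:] = [+0.0000, +0.6793, +0.0829, -0.5157, -0.4829]
eigenvalue magnitudes: 1.2454, 0.5405, 0.1843, 0.1843, 0.0000.
spectral radius ρ = 1.2454; 1.2454 > 1, so it fails to converge.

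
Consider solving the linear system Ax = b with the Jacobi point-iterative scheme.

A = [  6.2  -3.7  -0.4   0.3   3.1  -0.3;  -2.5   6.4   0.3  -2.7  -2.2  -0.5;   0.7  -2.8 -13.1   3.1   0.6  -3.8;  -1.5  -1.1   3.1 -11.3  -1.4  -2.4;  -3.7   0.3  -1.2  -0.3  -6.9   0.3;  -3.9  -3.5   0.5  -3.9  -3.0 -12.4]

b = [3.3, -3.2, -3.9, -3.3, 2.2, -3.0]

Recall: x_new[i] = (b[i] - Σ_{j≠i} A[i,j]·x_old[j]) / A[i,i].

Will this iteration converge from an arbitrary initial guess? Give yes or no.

yes

Split A = D + L + U, D = diag(6.2, 6.4, -13.1, -11.3, -6.9, -12.4).
Jacobi T = -D⁻¹(L+U): T[1,2] = -(0.3)/(6.4) = -0.0469; T[1,1] = 0.
  T[0,:] = [+0.0000  +0.5968  +0.0645  -0.0484  -0.5000  +0.0484]
  T[1,:] = [+0.3906  +0.0000  -0.0469  +0.4219  +0.3438  +0.0781]
  T[2,:] = [+0.0534  -0.2137  +0.0000  +0.2366  +0.0458  -0.2901]
  T[3,:] = [-0.1327  -0.0973  +0.2743  +0.0000  -0.1239  -0.2124]
  T[4,:] = [-0.5362  +0.0435  -0.1739  -0.0435  +0.0000  +0.0435]
  T[5,:] = [-0.3145  -0.2823  +0.0403  -0.3145  -0.2419  +0.0000]
|roots of det(T-λI)|: 0.8602, 0.5692, 0.3877, 0.2735, 0.2735, 0.2215.
ρ = 0.8602; 0.8602 < 1, so it converges for any x₀.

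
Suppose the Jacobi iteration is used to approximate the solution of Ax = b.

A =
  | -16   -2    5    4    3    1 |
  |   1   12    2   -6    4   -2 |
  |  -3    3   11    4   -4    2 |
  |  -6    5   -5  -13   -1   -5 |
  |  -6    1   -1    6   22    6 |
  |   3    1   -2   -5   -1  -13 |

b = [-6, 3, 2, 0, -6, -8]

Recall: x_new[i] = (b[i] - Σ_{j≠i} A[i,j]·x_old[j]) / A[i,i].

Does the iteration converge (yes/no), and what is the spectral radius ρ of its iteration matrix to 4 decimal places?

A = D + L + U where D = diag(-16, 12, 11, -13, 22, -13).
Jacobi T = -D⁻¹(L+U): T[2,4] = -(-4)/(11) = +0.3636; T[2,2] = 0.
  T[0,:] = [+0.0000 -0.1250 +0.3125 +0.2500 +0.1875 +0.0625]
  T[1,:] = [-0.0833 +0.0000 -0.1667 +0.5000 -0.3333 +0.1667]
  T[2,:] = [+0.2727 -0.2727 +0.0000 -0.3636 +0.3636 -0.1818]
  T[3,:] = [-0.4615 +0.3846 -0.3846 +0.0000 -0.0769 -0.3846]
  T[4,:] = [+0.2727 -0.0455 +0.0455 -0.2727 +0.0000 -0.2727]
  T[5,:] = [+0.2308 +0.0769 -0.1538 -0.3846 -0.0769 +0.0000]
moduli |λ_i(T)| = 0.8883, 0.4965, 0.4965, 0.2598, 0.2239, 0.1190.
ρ = 0.8883; 0.8883 < 1 ⇒ converges.

yes, ρ = 0.8883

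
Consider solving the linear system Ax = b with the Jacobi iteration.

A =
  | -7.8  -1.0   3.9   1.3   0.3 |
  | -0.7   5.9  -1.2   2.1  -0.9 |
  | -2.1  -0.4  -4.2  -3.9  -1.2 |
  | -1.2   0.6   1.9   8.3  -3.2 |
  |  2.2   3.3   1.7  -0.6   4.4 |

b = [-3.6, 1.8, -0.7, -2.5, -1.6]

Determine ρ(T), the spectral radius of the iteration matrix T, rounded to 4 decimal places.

0.8420

Split A = D + L + U, D = diag(-7.8, 5.9, -4.2, 8.3, 4.4).
Jacobi T = -D⁻¹(L+U): T[1,3] = -(2.1)/(5.9) = -0.3559; T[1,1] = 0.
  T[0,:] = [+0.0000, -0.1282, +0.5000, +0.1667, +0.0385]
  T[1,:] = [+0.1186, +0.0000, +0.2034, -0.3559, +0.1525]
  T[2,:] = [-0.5000, -0.0952, +0.0000, -0.9286, -0.2857]
  T[3,:] = [+0.1446, -0.0723, -0.2289, +0.0000, +0.3855]
  T[4,:] = [-0.5000, -0.7500, -0.3864, +0.1364, +0.0000]
eigenvalue magnitudes: 0.8420, 0.6937, 0.6937, 0.3823, 0.1408.
spectral radius ρ = 0.8420; 0.8420 < 1 ⇒ converges.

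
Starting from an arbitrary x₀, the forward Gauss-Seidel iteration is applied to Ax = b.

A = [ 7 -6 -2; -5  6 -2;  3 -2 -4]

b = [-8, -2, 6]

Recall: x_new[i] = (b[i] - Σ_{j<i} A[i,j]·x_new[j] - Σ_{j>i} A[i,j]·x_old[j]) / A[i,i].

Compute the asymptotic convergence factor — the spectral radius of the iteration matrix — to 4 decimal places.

0.8850

Diagonal D = diag(7, 6, -4); L, U strict lower/upper.
Gauss-Seidel: T = -(D+L)⁻¹U, row 0 first, T[0,1] = -(-6)/(7) = +0.8571; later rows by forward substitution.
  T[0,:] = [+0.0000, +0.8571, +0.2857]
  T[1,:] = [+0.0000, +0.7143, +0.5714]
  T[2,:] = [+0.0000, +0.2857, -0.0714]
|eigenvalues of T|: 0.8850, 0.2421, 0.0000.
ρ = 0.8850; 0.8850 < 1, so it converges for any x₀.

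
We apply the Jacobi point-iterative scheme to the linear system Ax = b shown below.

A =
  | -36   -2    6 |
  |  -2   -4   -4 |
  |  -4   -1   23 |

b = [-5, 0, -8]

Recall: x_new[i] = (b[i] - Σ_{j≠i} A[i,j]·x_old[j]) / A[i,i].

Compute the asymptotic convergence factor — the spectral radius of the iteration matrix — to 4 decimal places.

0.2063

Let D = diag(-36, -4, 23); L, U the strict triangles.
Jacobi: T = -D⁻¹(L+U), T[2,0] = -(-4)/(23) = +0.1739; T[2,2] = 0.
  T[0,:] = [+0.0000 -0.0556 +0.1667]
  T[1,:] = [-0.5000 +0.0000 -1.0000]
  T[2,:] = [+0.1739 +0.0435 +0.0000]
|λ(T)| sorted: 0.2063, 0.1711, 0.1711.
spectral radius ρ = 0.2063; 0.2063 < 1: convergent.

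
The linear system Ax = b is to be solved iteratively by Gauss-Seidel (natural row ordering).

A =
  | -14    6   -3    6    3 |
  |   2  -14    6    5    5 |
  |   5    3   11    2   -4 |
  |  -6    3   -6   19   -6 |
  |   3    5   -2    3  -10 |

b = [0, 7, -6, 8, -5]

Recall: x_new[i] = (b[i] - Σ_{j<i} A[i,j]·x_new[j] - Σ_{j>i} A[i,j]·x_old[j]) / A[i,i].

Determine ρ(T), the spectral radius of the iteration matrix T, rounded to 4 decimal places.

0.7052

Write A = D+L+U with D = diag(-14, -14, 11, 19, -10).
GS T = -(D+L)⁻¹U: row 0 first, T[0,2] = -(-3)/(-14) = -0.2143; later rows by forward substitution.
  T[0,:] = [+0.0000  +0.4286  -0.2143  +0.4286  +0.2143]
  T[1,:] = [+0.0000  +0.0612  +0.3980  +0.4184  +0.3878]
  T[2,:] = [+0.0000  -0.2115  -0.0111  -0.4907  +0.1605]
  T[3,:] = [+0.0000  +0.0589  -0.1340  -0.0857  +0.3729]
  T[4,:] = [+0.0000  +0.2191  +0.0967  +0.4102  +0.3379]
eigenvalue magnitudes: 0.7052, 0.3432, 0.1480, 0.0883, 0.0000.
ρ = 0.7052; 0.7052 < 1 ⇒ converges.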